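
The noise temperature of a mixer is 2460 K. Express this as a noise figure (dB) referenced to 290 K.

F = 1 + T_e/T₀ = 1 + 2460/290 = 9.48276
NF = 10 log₁₀(9.48276) = 9.77 dB

9.77 dB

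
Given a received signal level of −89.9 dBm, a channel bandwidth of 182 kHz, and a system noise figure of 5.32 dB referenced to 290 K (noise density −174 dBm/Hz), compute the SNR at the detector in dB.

26.2 dB

Noise floor: N = −174 + 10 log₁₀(B) + NF
10 log₁₀(1.82×10⁵) = 52.6 dB
N = −174 + 52.6 + 5.32 = −116.08 dBm
SNR = P_sig − N = −89.9 − (−116.08) = 26.18 dB → 26.2 dB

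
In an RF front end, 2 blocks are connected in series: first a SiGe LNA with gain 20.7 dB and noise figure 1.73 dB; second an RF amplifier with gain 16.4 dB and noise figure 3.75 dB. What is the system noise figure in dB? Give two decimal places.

Convert to linear (a loss of L dB is a gain of −L dB): F_i = 10^(NF_i/10), G_i = 10^(G_i,dB/10)
  Stage 1: F_1 = 10^(1.73/10) = 1.489, G_1 = 10^(20.7/10) = 117.5
  Stage 2: F_2 = 10^(3.75/10) = 2.371, G_2 = 10^(16.4/10) = 43.65
Friis cascade:
  F = 1.489 + (2.371 − 1)/117.5 = 1.501
NF = 10 log₁₀(1.501) = 1.76 dB

1.76 dB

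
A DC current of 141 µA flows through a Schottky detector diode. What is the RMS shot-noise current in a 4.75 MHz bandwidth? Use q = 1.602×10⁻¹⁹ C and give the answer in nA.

14.6 nA

I_n = √(2qI·B)
2qI·B = 2 × 1.602×10⁻¹⁹ × 1.41×10⁻⁴ × 4.75×10⁶ = 2.15×10⁻¹⁶ A²
I_n = √(2.15×10⁻¹⁶) = 1.46×10⁻⁸ A = 14.6 nA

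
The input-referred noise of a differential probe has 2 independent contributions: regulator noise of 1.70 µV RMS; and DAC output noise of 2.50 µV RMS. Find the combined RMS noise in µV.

Uncorrelated sources add in power (mean-square): V_tot = √(ΣV_i²)
V_tot = √[(1.70×10⁻⁶)² + (2.50×10⁻⁶)²] = 3.02×10⁻⁶ V = 3.02 µV

3.02 µV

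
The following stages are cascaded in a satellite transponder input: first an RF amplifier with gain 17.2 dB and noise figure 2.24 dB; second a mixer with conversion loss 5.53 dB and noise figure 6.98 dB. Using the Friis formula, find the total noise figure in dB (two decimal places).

Convert to linear (a loss of L dB is a gain of −L dB): F_i = 10^(NF_i/10), G_i = 10^(G_i,dB/10)
  Stage 1: F_1 = 10^(2.24/10) = 1.675, G_1 = 10^(17.2/10) = 52.48
  Stage 2: F_2 = 10^(6.98/10) = 4.989, G_2 = 10^(−5.53/10) = 0.2799
Friis cascade:
  F = 1.675 + (4.989 − 1)/52.48 = 1.751
NF = 10 log₁₀(1.751) = 2.43 dB

2.43 dB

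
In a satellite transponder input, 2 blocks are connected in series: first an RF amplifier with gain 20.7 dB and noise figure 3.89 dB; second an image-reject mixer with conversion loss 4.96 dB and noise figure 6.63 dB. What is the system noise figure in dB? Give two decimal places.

Convert to linear (a loss of L dB is a gain of −L dB): F_i = 10^(NF_i/10), G_i = 10^(G_i,dB/10)
  Stage 1: F_1 = 10^(3.89/10) = 2.449, G_1 = 10^(20.7/10) = 117.5
  Stage 2: F_2 = 10^(6.63/10) = 4.603, G_2 = 10^(−4.96/10) = 0.3192
Friis cascade:
  F = 2.449 + (4.603 − 1)/117.5 = 2.480
NF = 10 log₁₀(2.480) = 3.94 dB

3.94 dB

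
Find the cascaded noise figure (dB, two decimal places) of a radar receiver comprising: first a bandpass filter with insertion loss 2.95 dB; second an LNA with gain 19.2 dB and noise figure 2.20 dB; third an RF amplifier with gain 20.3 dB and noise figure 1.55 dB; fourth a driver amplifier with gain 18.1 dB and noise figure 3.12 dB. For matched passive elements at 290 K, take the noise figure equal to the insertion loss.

Convert to linear (a loss of L dB is a gain of −L dB): F_i = 10^(NF_i/10), G_i = 10^(G_i,dB/10)
  Stage 1: F_1 = 10^(2.95/10) = 1.972, G_1 = 10^(−2.95/10) = 0.5070
  Stage 2: F_2 = 10^(2.20/10) = 1.660, G_2 = 10^(19.2/10) = 83.18
  Stage 3: F_3 = 10^(1.55/10) = 1.429, G_3 = 10^(20.3/10) = 107.2
  Stage 4: F_4 = 10^(3.12/10) = 2.051, G_4 = 10^(18.1/10) = 64.57
Friis cascade:
  F = 1.972 + (1.660 − 1)/0.5070 + (1.429 − 1)/42.17 + (2.051 − 1)/4519 = 3.284
NF = 10 log₁₀(3.284) = 5.16 dB

5.16 dB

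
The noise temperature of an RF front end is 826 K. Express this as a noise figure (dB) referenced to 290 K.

5.85 dB

F = 1 + T_e/T₀ = 1 + 826/290 = 3.84828
NF = 10 log₁₀(3.84828) = 5.85 dB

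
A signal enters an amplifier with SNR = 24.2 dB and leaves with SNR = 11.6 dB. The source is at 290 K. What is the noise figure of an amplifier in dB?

NF (dB) = SNR_in(dB) − SNR_out(dB) when the source is at T₀
NF = 24.2 − 11.6 = 12.6 dB

12.6 dB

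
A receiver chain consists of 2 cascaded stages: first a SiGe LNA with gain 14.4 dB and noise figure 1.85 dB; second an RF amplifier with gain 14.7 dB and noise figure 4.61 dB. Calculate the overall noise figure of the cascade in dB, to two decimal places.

2.04 dB

Convert to linear (a loss of L dB is a gain of −L dB): F_i = 10^(NF_i/10), G_i = 10^(G_i,dB/10)
  Stage 1: F_1 = 10^(1.85/10) = 1.531, G_1 = 10^(14.4/10) = 27.54
  Stage 2: F_2 = 10^(4.61/10) = 2.891, G_2 = 10^(14.7/10) = 29.51
Friis cascade:
  F = 1.531 + (2.891 − 1)/27.54 = 1.600
NF = 10 log₁₀(1.600) = 2.04 dB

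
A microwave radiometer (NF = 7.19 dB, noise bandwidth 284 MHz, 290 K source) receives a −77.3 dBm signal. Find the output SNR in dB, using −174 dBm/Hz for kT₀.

Noise floor: N = −174 + 10 log₁₀(B) + NF
10 log₁₀(2.84×10⁸) = 84.53 dB
N = −174 + 84.53 + 7.19 = −82.28 dBm
SNR = P_sig − N = −77.3 − (−82.28) = 4.98 dB → 5.0 dB

5.0 dB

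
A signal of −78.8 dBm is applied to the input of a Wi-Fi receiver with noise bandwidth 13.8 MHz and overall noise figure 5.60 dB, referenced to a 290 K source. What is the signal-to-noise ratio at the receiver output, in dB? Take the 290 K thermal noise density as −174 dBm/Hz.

Noise floor: N = −174 + 10 log₁₀(B) + NF
10 log₁₀(1.38×10⁷) = 71.4 dB
N = −174 + 71.4 + 5.60 = −97.00 dBm
SNR = P_sig − N = −78.8 − (−97.00) = 18.20 dB → 18.2 dB

18.2 dB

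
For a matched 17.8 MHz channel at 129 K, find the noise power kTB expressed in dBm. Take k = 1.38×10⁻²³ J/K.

P_n = kTB = 1.38×10⁻²³ × 129 × 1.78×10⁷ = 3.17×10⁻¹⁴ W
In dBm: 10 log₁₀(3.17×10⁻¹⁴ / 10⁻³) = −105.0 dBm

−105.0 dBm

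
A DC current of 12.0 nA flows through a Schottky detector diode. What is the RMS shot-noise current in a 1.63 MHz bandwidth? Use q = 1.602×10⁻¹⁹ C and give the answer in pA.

I_n = √(2qI·B)
2qI·B = 2 × 1.602×10⁻¹⁹ × 1.20×10⁻⁸ × 1.63×10⁶ = 6.27×10⁻²¹ A²
I_n = √(6.27×10⁻²¹) = 7.92×10⁻¹¹ A = 79.2 pA

79.2 pA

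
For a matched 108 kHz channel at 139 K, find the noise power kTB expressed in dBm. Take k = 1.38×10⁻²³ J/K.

P_n = kTB = 1.38×10⁻²³ × 139 × 1.08×10⁵ = 2.07×10⁻¹⁶ W
In dBm: 10 log₁₀(2.07×10⁻¹⁶ / 10⁻³) = −126.8 dBm

−126.8 dBm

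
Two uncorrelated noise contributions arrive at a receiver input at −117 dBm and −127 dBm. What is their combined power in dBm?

−116.6 dBm

Convert to linear, add, convert back:
P₁ = 2.00×10⁻¹⁵ W, P₂ = 2.00×10⁻¹⁶ W
P_tot = 2.19×10⁻¹⁵ W → 10 log₁₀(P_tot / 10⁻³) = −116.6 dBm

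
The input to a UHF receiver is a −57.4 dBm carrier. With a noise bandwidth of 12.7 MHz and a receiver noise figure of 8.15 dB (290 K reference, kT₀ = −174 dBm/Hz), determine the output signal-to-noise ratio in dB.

Noise floor: N = −174 + 10 log₁₀(B) + NF
10 log₁₀(1.27×10⁷) = 71.04 dB
N = −174 + 71.04 + 8.15 = −94.81 dBm
SNR = P_sig − N = −57.4 − (−94.81) = 37.41 dB → 37.4 dB

37.4 dB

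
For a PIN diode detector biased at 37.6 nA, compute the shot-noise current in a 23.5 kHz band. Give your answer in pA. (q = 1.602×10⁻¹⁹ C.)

I_n = √(2qI·B)
2qI·B = 2 × 1.602×10⁻¹⁹ × 3.76×10⁻⁸ × 2.35×10⁴ = 2.83×10⁻²² A²
I_n = √(2.83×10⁻²²) = 1.68×10⁻¹¹ A = 16.8 pA

16.8 pA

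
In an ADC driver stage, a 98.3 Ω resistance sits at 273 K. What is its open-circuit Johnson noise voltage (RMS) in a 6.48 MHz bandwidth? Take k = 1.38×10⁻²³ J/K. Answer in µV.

3.10 µV

V_n = √(4kTRB)
4kTRB = 4 × 1.38×10⁻²³ × 273 × 9.83×10¹ × 6.48×10⁶ = 9.60×10⁻¹² V²
V_n = √(9.60×10⁻¹²) = 3.10×10⁻⁶ V = 3.10 µV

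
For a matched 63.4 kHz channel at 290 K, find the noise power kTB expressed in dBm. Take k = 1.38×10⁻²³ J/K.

P_n = kTB = 1.38×10⁻²³ × 290 × 6.34×10⁴ = 2.54×10⁻¹⁶ W
In dBm: 10 log₁₀(2.54×10⁻¹⁶ / 10⁻³) = −126.0 dBm

−126.0 dBm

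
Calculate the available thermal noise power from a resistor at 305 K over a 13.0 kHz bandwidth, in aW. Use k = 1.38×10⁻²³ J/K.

P_n = kTB = 1.38×10⁻²³ × 305 × 1.30×10⁴ = 5.47×10⁻¹⁷ W = 54.7 aW

54.7 aW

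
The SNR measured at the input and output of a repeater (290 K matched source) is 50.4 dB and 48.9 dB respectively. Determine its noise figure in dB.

1.5 dB

NF (dB) = SNR_in(dB) − SNR_out(dB) when the source is at T₀
NF = 50.4 − 48.9 = 1.5 dB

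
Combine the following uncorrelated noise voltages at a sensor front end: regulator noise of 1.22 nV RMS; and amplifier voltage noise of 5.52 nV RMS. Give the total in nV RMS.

Uncorrelated sources add in power (mean-square): V_tot = √(ΣV_i²)
V_tot = √[(1.22×10⁻⁹)² + (5.52×10⁻⁹)²] = 5.65×10⁻⁹ V = 5.65 nV

5.65 nV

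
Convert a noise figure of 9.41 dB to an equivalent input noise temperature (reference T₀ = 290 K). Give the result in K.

F = 10^(9.41/10) = 8.72971
T_e = (F − 1)·T₀ = (8.72971 − 1) × 290 = 2242 K

2242 K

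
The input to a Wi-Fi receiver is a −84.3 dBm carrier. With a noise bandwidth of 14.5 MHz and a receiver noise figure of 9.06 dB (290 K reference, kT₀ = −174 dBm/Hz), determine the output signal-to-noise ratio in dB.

9.0 dB

Noise floor: N = −174 + 10 log₁₀(B) + NF
10 log₁₀(1.45×10⁷) = 71.61 dB
N = −174 + 71.61 + 9.06 = −93.33 dBm
SNR = P_sig − N = −84.3 − (−93.33) = 9.03 dB → 9.0 dB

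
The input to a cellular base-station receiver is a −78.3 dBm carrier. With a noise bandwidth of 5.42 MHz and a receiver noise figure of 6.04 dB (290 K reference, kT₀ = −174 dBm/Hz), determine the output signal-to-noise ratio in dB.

Noise floor: N = −174 + 10 log₁₀(B) + NF
10 log₁₀(5.42×10⁶) = 67.34 dB
N = −174 + 67.34 + 6.04 = −100.62 dBm
SNR = P_sig − N = −78.3 − (−100.62) = 22.32 dB → 22.3 dB

22.3 dB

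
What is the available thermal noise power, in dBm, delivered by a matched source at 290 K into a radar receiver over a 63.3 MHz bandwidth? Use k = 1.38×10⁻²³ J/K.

P_n = kTB = 1.38×10⁻²³ × 290 × 6.33×10⁷ = 2.53×10⁻¹³ W
In dBm: 10 log₁₀(2.53×10⁻¹³ / 10⁻³) = −96.0 dBm

−96.0 dBm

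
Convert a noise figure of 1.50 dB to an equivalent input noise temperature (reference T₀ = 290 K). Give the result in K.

120 K

F = 10^(1.50/10) = 1.41254
T_e = (F − 1)·T₀ = (1.41254 − 1) × 290 = 120 K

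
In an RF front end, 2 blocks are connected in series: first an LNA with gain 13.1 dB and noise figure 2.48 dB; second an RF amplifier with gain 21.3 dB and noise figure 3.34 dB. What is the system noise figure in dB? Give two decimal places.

Convert to linear (a loss of L dB is a gain of −L dB): F_i = 10^(NF_i/10), G_i = 10^(G_i,dB/10)
  Stage 1: F_1 = 10^(2.48/10) = 1.770, G_1 = 10^(13.1/10) = 20.42
  Stage 2: F_2 = 10^(3.34/10) = 2.158, G_2 = 10^(21.3/10) = 134.9
Friis cascade:
  F = 1.770 + (2.158 − 1)/20.42 = 1.827
NF = 10 log₁₀(1.827) = 2.62 dB

2.62 dB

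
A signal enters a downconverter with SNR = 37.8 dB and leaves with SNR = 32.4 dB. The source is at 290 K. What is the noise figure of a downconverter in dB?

5.4 dB

NF (dB) = SNR_in(dB) − SNR_out(dB) when the source is at T₀
NF = 37.8 − 32.4 = 5.4 dB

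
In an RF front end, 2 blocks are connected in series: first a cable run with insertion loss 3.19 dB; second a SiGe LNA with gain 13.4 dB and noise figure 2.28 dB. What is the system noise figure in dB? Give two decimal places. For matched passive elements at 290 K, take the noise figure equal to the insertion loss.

5.47 dB

Convert to linear (a loss of L dB is a gain of −L dB): F_i = 10^(NF_i/10), G_i = 10^(G_i,dB/10)
  Stage 1: F_1 = 10^(3.19/10) = 2.084, G_1 = 10^(−3.19/10) = 0.4797
  Stage 2: F_2 = 10^(2.28/10) = 1.690, G_2 = 10^(13.4/10) = 21.88
Friis cascade:
  F = 2.084 + (1.690 − 1)/0.4797 = 3.524
NF = 10 log₁₀(3.524) = 5.47 dB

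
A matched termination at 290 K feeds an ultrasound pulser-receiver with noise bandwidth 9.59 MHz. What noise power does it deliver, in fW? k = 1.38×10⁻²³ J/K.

38.4 fW

P_n = kTB = 1.38×10⁻²³ × 290 × 9.59×10⁶ = 3.84×10⁻¹⁴ W = 38.4 fW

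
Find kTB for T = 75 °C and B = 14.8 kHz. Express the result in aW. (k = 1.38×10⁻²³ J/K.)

T = 75 °C + 273.15 = 348.15 K
P_n = kTB = 1.38×10⁻²³ × 348.15 × 1.48×10⁴ = 7.11×10⁻¹⁷ W = 71.1 aW

71.1 aW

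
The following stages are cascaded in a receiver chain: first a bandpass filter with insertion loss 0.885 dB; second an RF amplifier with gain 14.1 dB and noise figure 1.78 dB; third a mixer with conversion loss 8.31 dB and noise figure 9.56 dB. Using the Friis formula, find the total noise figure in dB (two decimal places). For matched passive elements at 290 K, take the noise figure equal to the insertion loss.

Convert to linear (a loss of L dB is a gain of −L dB): F_i = 10^(NF_i/10), G_i = 10^(G_i,dB/10)
  Stage 1: F_1 = 10^(0.885/10) = 1.226, G_1 = 10^(−0.885/10) = 0.8156
  Stage 2: F_2 = 10^(1.78/10) = 1.507, G_2 = 10^(14.1/10) = 25.70
  Stage 3: F_3 = 10^(9.56/10) = 9.036, G_3 = 10^(−8.31/10) = 0.1476
Friis cascade:
  F = 1.226 + (1.507 − 1)/0.8156 + (9.036 − 1)/20.97 = 2.230
NF = 10 log₁₀(2.230) = 3.48 dB

3.48 dB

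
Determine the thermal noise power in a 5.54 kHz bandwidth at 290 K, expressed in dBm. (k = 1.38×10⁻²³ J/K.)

−136.5 dBm

P_n = kTB = 1.38×10⁻²³ × 290 × 5.54×10³ = 2.22×10⁻¹⁷ W
In dBm: 10 log₁₀(2.22×10⁻¹⁷ / 10⁻³) = −136.5 dBm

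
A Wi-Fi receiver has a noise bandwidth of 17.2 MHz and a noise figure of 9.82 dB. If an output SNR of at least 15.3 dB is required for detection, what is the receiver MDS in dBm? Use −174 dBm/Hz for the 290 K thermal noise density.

−76.5 dBm

Sensitivity = −174 + 10 log₁₀(B) + NF + SNR_min
= −174 + 72.36 + 9.82 + 15.3
= −76.52 dBm → −76.5 dBm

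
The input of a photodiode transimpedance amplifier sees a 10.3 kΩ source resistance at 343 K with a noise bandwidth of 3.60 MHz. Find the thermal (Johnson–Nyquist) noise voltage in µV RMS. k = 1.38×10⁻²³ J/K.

26.5 µV

V_n = √(4kTRB)
4kTRB = 4 × 1.38×10⁻²³ × 343 × 1.03×10⁴ × 3.60×10⁶ = 7.02×10⁻¹⁰ V²
V_n = √(7.02×10⁻¹⁰) = 2.65×10⁻⁵ V = 26.5 µV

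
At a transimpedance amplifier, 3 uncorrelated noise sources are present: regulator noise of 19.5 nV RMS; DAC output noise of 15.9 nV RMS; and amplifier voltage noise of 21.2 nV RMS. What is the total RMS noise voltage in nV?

Uncorrelated sources add in power (mean-square): V_tot = √(ΣV_i²)
V_tot = √[(1.95×10⁻⁸)² + (1.59×10⁻⁸)² + (2.12×10⁻⁸)²] = 3.29×10⁻⁸ V = 32.9 nV

32.9 nV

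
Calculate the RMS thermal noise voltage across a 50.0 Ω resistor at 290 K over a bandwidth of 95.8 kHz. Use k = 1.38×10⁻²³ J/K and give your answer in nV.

V_n = √(4kTRB)
4kTRB = 4 × 1.38×10⁻²³ × 290 × 5.00×10¹ × 9.58×10⁴ = 7.67×10⁻¹⁴ V²
V_n = √(7.67×10⁻¹⁴) = 2.77×10⁻⁷ V = 277 nV

277 nV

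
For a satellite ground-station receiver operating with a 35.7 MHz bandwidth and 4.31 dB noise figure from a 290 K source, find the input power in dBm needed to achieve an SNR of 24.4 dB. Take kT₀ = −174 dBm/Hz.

−69.8 dBm

Sensitivity = −174 + 10 log₁₀(B) + NF + SNR_min
= −174 + 75.53 + 4.31 + 24.4
= −69.76 dBm → −69.8 dBm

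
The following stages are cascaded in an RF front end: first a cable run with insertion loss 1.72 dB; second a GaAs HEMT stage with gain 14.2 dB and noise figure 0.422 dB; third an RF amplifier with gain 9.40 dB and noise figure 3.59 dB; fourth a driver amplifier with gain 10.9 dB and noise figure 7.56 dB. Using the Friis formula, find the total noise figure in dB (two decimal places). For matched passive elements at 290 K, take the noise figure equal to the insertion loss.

Convert to linear (a loss of L dB is a gain of −L dB): F_i = 10^(NF_i/10), G_i = 10^(G_i,dB/10)
  Stage 1: F_1 = 10^(1.72/10) = 1.486, G_1 = 10^(−1.72/10) = 0.6730
  Stage 2: F_2 = 10^(0.422/10) = 1.102, G_2 = 10^(14.2/10) = 26.30
  Stage 3: F_3 = 10^(3.59/10) = 2.286, G_3 = 10^(9.40/10) = 8.710
  Stage 4: F_4 = 10^(7.56/10) = 5.702, G_4 = 10^(10.9/10) = 12.30
Friis cascade:
  F = 1.486 + (1.102 − 1)/0.6730 + (2.286 − 1)/17.70 + (5.702 − 1)/154.2 = 1.741
NF = 10 log₁₀(1.741) = 2.41 dB

2.41 dB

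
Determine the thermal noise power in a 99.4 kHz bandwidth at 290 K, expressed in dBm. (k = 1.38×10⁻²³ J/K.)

−124.0 dBm

P_n = kTB = 1.38×10⁻²³ × 290 × 9.94×10⁴ = 3.98×10⁻¹⁶ W
In dBm: 10 log₁₀(3.98×10⁻¹⁶ / 10⁻³) = −124.0 dBm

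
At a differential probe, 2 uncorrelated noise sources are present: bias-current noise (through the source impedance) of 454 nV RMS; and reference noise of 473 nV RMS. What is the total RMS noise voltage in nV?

Uncorrelated sources add in power (mean-square): V_tot = √(ΣV_i²)
V_tot = √[(4.54×10⁻⁷)² + (4.73×10⁻⁷)²] = 6.56×10⁻⁷ V = 656 nV

656 nV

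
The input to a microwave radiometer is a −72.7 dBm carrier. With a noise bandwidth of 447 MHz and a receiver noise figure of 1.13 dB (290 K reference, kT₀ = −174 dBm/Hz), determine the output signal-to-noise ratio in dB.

13.7 dB

Noise floor: N = −174 + 10 log₁₀(B) + NF
10 log₁₀(4.47×10⁸) = 86.5 dB
N = −174 + 86.5 + 1.13 = −86.37 dBm
SNR = P_sig − N = −72.7 − (−86.37) = 13.67 dB → 13.7 dB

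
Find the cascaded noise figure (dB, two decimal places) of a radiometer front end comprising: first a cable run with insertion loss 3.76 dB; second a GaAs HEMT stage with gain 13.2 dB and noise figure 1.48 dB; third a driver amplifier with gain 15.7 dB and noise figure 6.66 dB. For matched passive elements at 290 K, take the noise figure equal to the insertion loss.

5.75 dB

Convert to linear (a loss of L dB is a gain of −L dB): F_i = 10^(NF_i/10), G_i = 10^(G_i,dB/10)
  Stage 1: F_1 = 10^(3.76/10) = 2.377, G_1 = 10^(−3.76/10) = 0.4207
  Stage 2: F_2 = 10^(1.48/10) = 1.406, G_2 = 10^(13.2/10) = 20.89
  Stage 3: F_3 = 10^(6.66/10) = 4.634, G_3 = 10^(15.7/10) = 37.15
Friis cascade:
  F = 2.377 + (1.406 − 1)/0.4207 + (4.634 − 1)/8.790 = 3.755
NF = 10 log₁₀(3.755) = 5.75 dB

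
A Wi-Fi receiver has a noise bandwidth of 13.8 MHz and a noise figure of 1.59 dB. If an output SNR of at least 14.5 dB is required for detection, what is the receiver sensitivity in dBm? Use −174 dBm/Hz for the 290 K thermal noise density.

−86.5 dBm

Sensitivity = −174 + 10 log₁₀(B) + NF + SNR_min
= −174 + 71.4 + 1.59 + 14.5
= −86.51 dBm → −86.5 dBm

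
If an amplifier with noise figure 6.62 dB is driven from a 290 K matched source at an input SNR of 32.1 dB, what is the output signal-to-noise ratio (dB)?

By definition F = SNR_in/SNR_out, so in dB: SNR_out = SNR_in − NF
SNR_out = 32.1 − 6.62 = 25.48 dB

25.48 dB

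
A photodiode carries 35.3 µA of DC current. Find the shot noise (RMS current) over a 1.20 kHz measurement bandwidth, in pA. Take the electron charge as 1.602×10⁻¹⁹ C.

I_n = √(2qI·B)
2qI·B = 2 × 1.602×10⁻¹⁹ × 3.53×10⁻⁵ × 1.20×10³ = 1.36×10⁻²⁰ A²
I_n = √(1.36×10⁻²⁰) = 1.16×10⁻¹⁰ A = 116 pA

116 pA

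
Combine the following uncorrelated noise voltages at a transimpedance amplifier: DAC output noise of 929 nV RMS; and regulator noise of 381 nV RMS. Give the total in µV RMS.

1.00 µV

Uncorrelated sources add in power (mean-square): V_tot = √(ΣV_i²)
V_tot = √[(9.29×10⁻⁷)² + (3.81×10⁻⁷)²] = 1.00×10⁻⁶ V = 1.00 µV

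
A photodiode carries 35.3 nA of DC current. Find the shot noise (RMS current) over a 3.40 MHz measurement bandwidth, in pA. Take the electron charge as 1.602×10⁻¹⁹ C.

I_n = √(2qI·B)
2qI·B = 2 × 1.602×10⁻¹⁹ × 3.53×10⁻⁸ × 3.40×10⁶ = 3.85×10⁻²⁰ A²
I_n = √(3.85×10⁻²⁰) = 1.96×10⁻¹⁰ A = 196 pA

196 pA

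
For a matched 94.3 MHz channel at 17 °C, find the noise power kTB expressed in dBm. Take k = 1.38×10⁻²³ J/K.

T = 17 °C + 273.15 = 290.15 K
P_n = kTB = 1.38×10⁻²³ × 290.15 × 9.43×10⁷ = 3.78×10⁻¹³ W
In dBm: 10 log₁₀(3.78×10⁻¹³ / 10⁻³) = −94.2 dBm

−94.2 dBm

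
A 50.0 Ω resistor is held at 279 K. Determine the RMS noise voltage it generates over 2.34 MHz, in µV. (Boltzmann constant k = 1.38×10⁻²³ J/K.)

V_n = √(4kTRB)
4kTRB = 4 × 1.38×10⁻²³ × 279 × 5.00×10¹ × 2.34×10⁶ = 1.80×10⁻¹² V²
V_n = √(1.80×10⁻¹²) = 1.34×10⁻⁶ V = 1.34 µV

1.34 µV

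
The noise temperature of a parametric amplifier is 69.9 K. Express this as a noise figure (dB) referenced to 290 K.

0.938 dB

F = 1 + T_e/T₀ = 1 + 69.9/290 = 1.24103
NF = 10 log₁₀(1.24103) = 0.938 dB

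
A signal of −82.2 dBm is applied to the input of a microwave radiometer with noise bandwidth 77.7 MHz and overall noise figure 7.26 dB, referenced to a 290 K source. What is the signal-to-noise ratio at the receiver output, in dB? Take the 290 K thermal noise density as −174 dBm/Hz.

5.6 dB

Noise floor: N = −174 + 10 log₁₀(B) + NF
10 log₁₀(7.77×10⁷) = 78.9 dB
N = −174 + 78.9 + 7.26 = −87.84 dBm
SNR = P_sig − N = −82.2 − (−87.84) = 5.64 dB → 5.6 dB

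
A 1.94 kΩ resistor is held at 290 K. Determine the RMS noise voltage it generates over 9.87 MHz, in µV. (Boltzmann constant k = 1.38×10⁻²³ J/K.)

17.5 µV

V_n = √(4kTRB)
4kTRB = 4 × 1.38×10⁻²³ × 290 × 1.94×10³ × 9.87×10⁶ = 3.07×10⁻¹⁰ V²
V_n = √(3.07×10⁻¹⁰) = 1.75×10⁻⁵ V = 17.5 µV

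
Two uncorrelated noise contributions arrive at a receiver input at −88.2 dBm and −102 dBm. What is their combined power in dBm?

−88.0 dBm

Convert to linear, add, convert back:
P₁ = 1.51×10⁻¹² W, P₂ = 6.31×10⁻¹⁴ W
P_tot = 1.58×10⁻¹² W → 10 log₁₀(P_tot / 10⁻³) = −88.0 dBm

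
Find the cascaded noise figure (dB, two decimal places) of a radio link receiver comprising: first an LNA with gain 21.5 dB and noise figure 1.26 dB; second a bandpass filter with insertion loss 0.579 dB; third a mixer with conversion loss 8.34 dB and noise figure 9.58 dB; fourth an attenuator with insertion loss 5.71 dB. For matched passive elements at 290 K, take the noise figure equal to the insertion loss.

1.91 dB

Convert to linear (a loss of L dB is a gain of −L dB): F_i = 10^(NF_i/10), G_i = 10^(G_i,dB/10)
  Stage 1: F_1 = 10^(1.26/10) = 1.337, G_1 = 10^(21.5/10) = 141.3
  Stage 2: F_2 = 10^(0.579/10) = 1.143, G_2 = 10^(−0.579/10) = 0.8752
  Stage 3: F_3 = 10^(9.58/10) = 9.078, G_3 = 10^(−8.34/10) = 0.1466
  Stage 4: F_4 = 10^(5.71/10) = 3.724, G_4 = 10^(−5.71/10) = 0.2685
Friis cascade:
  F = 1.337 + (1.143 − 1)/141.3 + (9.078 − 1)/123.6 + (3.724 − 1)/18.12 = 1.553
NF = 10 log₁₀(1.553) = 1.91 dB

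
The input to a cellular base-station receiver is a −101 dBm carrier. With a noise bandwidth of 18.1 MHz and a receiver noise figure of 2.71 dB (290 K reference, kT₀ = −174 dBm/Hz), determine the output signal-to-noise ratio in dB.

−2.3 dB

Noise floor: N = −174 + 10 log₁₀(B) + NF
10 log₁₀(1.81×10⁷) = 72.58 dB
N = −174 + 72.58 + 2.71 = −98.71 dBm
SNR = P_sig − N = −101 − (−98.71) = −2.29 dB → −2.3 dB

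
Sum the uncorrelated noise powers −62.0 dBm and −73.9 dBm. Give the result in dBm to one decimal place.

Convert to linear, add, convert back:
P₁ = 6.31×10⁻¹⁰ W, P₂ = 4.07×10⁻¹¹ W
P_tot = 6.72×10⁻¹⁰ W → 10 log₁₀(P_tot / 10⁻³) = −61.7 dBm

−61.7 dBm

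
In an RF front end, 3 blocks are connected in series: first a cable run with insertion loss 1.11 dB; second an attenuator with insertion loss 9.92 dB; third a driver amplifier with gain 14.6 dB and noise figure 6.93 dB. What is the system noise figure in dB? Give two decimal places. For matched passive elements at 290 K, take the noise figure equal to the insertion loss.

Convert to linear (a loss of L dB is a gain of −L dB): F_i = 10^(NF_i/10), G_i = 10^(G_i,dB/10)
  Stage 1: F_1 = 10^(1.11/10) = 1.291, G_1 = 10^(−1.11/10) = 0.7745
  Stage 2: F_2 = 10^(9.92/10) = 9.817, G_2 = 10^(−9.92/10) = 0.1019
  Stage 3: F_3 = 10^(6.93/10) = 4.932, G_3 = 10^(14.6/10) = 28.84
Friis cascade:
  F = 1.291 + (9.817 − 1)/0.7745 + (4.932 − 1)/0.07889 = 62.52
NF = 10 log₁₀(62.52) = 17.96 dB

17.96 dB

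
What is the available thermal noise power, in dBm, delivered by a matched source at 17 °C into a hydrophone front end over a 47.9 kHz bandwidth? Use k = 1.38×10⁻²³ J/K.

T = 17 °C + 273.15 = 290.15 K
P_n = kTB = 1.38×10⁻²³ × 290.15 × 4.79×10⁴ = 1.92×10⁻¹⁶ W
In dBm: 10 log₁₀(1.92×10⁻¹⁶ / 10⁻³) = −127.2 dBm

−127.2 dBm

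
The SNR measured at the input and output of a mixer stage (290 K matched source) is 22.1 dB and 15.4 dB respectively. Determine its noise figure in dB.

NF (dB) = SNR_in(dB) − SNR_out(dB) when the source is at T₀
NF = 22.1 − 15.4 = 6.7 dB

6.7 dB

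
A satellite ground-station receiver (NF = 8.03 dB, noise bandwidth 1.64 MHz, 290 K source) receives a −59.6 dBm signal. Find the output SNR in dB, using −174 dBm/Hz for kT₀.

Noise floor: N = −174 + 10 log₁₀(B) + NF
10 log₁₀(1.64×10⁶) = 62.15 dB
N = −174 + 62.15 + 8.03 = −103.82 dBm
SNR = P_sig − N = −59.6 − (−103.82) = 44.22 dB → 44.2 dB

44.2 dB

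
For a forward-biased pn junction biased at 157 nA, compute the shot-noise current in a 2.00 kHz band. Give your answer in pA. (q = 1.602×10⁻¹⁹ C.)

I_n = √(2qI·B)
2qI·B = 2 × 1.602×10⁻¹⁹ × 1.57×10⁻⁷ × 2.00×10³ = 1.01×10⁻²² A²
I_n = √(1.01×10⁻²²) = 1.00×10⁻¹¹ A = 10.0 pA

10.0 pA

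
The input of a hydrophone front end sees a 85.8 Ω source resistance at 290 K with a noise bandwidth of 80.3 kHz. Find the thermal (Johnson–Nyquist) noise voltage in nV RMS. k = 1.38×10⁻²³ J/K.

V_n = √(4kTRB)
4kTRB = 4 × 1.38×10⁻²³ × 290 × 8.58×10¹ × 8.03×10⁴ = 1.10×10⁻¹³ V²
V_n = √(1.10×10⁻¹³) = 3.32×10⁻⁷ V = 332 nV

332 nV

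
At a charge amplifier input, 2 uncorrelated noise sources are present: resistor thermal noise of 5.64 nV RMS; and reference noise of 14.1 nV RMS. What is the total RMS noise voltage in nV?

Uncorrelated sources add in power (mean-square): V_tot = √(ΣV_i²)
V_tot = √[(5.64×10⁻⁹)² + (1.41×10⁻⁸)²] = 1.52×10⁻⁸ V = 15.2 nV

15.2 nV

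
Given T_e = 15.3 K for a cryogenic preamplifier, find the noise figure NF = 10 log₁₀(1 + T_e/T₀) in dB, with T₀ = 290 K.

F = 1 + T_e/T₀ = 1 + 15.3/290 = 1.05276
NF = 10 log₁₀(1.05276) = 0.223 dB

0.223 dB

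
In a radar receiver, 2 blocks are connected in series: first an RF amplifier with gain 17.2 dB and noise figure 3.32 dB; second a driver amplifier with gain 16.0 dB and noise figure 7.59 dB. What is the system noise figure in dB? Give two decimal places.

3.50 dB

Convert to linear (a loss of L dB is a gain of −L dB): F_i = 10^(NF_i/10), G_i = 10^(G_i,dB/10)
  Stage 1: F_1 = 10^(3.32/10) = 2.148, G_1 = 10^(17.2/10) = 52.48
  Stage 2: F_2 = 10^(7.59/10) = 5.741, G_2 = 10^(16.0/10) = 39.81
Friis cascade:
  F = 2.148 + (5.741 − 1)/52.48 = 2.238
NF = 10 log₁₀(2.238) = 3.50 dB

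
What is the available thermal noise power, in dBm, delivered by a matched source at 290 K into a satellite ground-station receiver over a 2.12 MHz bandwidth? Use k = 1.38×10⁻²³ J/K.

−110.7 dBm

P_n = kTB = 1.38×10⁻²³ × 290 × 2.12×10⁶ = 8.48×10⁻¹⁵ W
In dBm: 10 log₁₀(8.48×10⁻¹⁵ / 10⁻³) = −110.7 dBm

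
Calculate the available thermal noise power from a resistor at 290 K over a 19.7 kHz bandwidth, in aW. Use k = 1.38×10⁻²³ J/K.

78.8 aW

P_n = kTB = 1.38×10⁻²³ × 290 × 1.97×10⁴ = 7.88×10⁻¹⁷ W = 78.8 aW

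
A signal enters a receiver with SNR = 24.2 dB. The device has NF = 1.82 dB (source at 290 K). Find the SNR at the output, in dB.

22.38 dB

By definition F = SNR_in/SNR_out, so in dB: SNR_out = SNR_in − NF
SNR_out = 24.2 − 1.82 = 22.38 dB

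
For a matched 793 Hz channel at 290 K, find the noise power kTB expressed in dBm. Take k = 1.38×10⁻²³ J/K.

P_n = kTB = 1.38×10⁻²³ × 290 × 7.93×10² = 3.17×10⁻¹⁸ W
In dBm: 10 log₁₀(3.17×10⁻¹⁸ / 10⁻³) = −145.0 dBm

−145.0 dBm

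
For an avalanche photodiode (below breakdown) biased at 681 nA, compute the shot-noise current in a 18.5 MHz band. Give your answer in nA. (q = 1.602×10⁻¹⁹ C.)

2.01 nA

I_n = √(2qI·B)
2qI·B = 2 × 1.602×10⁻¹⁹ × 6.81×10⁻⁷ × 1.85×10⁷ = 4.04×10⁻¹⁸ A²
I_n = √(4.04×10⁻¹⁸) = 2.01×10⁻⁹ A = 2.01 nA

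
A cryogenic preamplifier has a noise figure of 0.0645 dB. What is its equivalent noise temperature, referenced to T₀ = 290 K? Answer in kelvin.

4.34 K

F = 10^(0.0645/10) = 1.01496
T_e = (F − 1)·T₀ = (1.01496 − 1) × 290 = 4.34 K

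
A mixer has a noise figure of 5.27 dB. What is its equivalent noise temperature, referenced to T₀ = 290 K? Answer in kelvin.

F = 10^(5.27/10) = 3.36512
T_e = (F − 1)·T₀ = (3.36512 − 1) × 290 = 686 K

686 K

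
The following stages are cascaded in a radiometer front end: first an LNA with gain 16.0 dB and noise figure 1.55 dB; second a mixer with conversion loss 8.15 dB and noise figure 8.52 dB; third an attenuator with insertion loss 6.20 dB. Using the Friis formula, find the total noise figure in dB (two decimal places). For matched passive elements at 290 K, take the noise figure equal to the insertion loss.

Convert to linear (a loss of L dB is a gain of −L dB): F_i = 10^(NF_i/10), G_i = 10^(G_i,dB/10)
  Stage 1: F_1 = 10^(1.55/10) = 1.429, G_1 = 10^(16.0/10) = 39.81
  Stage 2: F_2 = 10^(8.52/10) = 7.112, G_2 = 10^(−8.15/10) = 0.1531
  Stage 3: F_3 = 10^(6.20/10) = 4.169, G_3 = 10^(−6.20/10) = 0.2399
Friis cascade:
  F = 1.429 + (7.112 − 1)/39.81 + (4.169 − 1)/6.095 = 2.102
NF = 10 log₁₀(2.102) = 3.23 dB

3.23 dB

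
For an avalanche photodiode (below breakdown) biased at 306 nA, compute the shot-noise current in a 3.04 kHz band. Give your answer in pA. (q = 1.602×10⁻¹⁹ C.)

I_n = √(2qI·B)
2qI·B = 2 × 1.602×10⁻¹⁹ × 3.06×10⁻⁷ × 3.04×10³ = 2.98×10⁻²² A²
I_n = √(2.98×10⁻²²) = 1.73×10⁻¹¹ A = 17.3 pA

17.3 pA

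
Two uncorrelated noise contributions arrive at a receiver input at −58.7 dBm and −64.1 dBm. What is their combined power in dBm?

Convert to linear, add, convert back:
P₁ = 1.35×10⁻⁹ W, P₂ = 3.89×10⁻¹⁰ W
P_tot = 1.74×10⁻⁹ W → 10 log₁₀(P_tot / 10⁻³) = −57.6 dBm

−57.6 dBm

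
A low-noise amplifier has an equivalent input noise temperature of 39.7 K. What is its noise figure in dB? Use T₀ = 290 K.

F = 1 + T_e/T₀ = 1 + 39.7/290 = 1.1369
NF = 10 log₁₀(1.1369) = 0.557 dB

0.557 dB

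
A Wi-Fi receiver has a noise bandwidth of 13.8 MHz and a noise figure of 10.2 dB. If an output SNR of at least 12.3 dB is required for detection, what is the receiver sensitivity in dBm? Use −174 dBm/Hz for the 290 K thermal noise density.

−80.1 dBm

Sensitivity = −174 + 10 log₁₀(B) + NF + SNR_min
= −174 + 71.4 + 10.2 + 12.3
= −80.1 dBm → −80.1 dBm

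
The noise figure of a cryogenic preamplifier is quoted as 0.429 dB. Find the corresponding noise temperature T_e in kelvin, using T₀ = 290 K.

F = 10^(0.429/10) = 1.10382
T_e = (F − 1)·T₀ = (1.10382 − 1) × 290 = 30.1 K

30.1 K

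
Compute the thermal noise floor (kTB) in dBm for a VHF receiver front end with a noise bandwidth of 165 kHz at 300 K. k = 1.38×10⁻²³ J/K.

P_n = kTB = 1.38×10⁻²³ × 300 × 1.65×10⁵ = 6.83×10⁻¹⁶ W
In dBm: 10 log₁₀(6.83×10⁻¹⁶ / 10⁻³) = −121.7 dBm

−121.7 dBm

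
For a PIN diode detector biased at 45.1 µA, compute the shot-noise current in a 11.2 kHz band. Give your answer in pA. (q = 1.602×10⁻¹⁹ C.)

402 pA

I_n = √(2qI·B)
2qI·B = 2 × 1.602×10⁻¹⁹ × 4.51×10⁻⁵ × 1.12×10⁴ = 1.62×10⁻¹⁹ A²
I_n = √(1.62×10⁻¹⁹) = 4.02×10⁻¹⁰ A = 402 pA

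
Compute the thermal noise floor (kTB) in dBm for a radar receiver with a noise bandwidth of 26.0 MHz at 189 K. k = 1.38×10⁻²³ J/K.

P_n = kTB = 1.38×10⁻²³ × 189 × 2.60×10⁷ = 6.78×10⁻¹⁴ W
In dBm: 10 log₁₀(6.78×10⁻¹⁴ / 10⁻³) = −101.7 dBm

−101.7 dBm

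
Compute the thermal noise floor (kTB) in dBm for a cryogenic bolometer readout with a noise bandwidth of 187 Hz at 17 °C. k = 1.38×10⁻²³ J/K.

−151.3 dBm

T = 17 °C + 273.15 = 290.15 K
P_n = kTB = 1.38×10⁻²³ × 290.15 × 1.87×10² = 7.49×10⁻¹⁹ W
In dBm: 10 log₁₀(7.49×10⁻¹⁹ / 10⁻³) = −151.3 dBm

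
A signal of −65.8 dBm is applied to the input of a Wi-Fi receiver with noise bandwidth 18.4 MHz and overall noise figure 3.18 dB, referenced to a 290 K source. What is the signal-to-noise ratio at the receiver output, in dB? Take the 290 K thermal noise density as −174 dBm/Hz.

32.4 dB

Noise floor: N = −174 + 10 log₁₀(B) + NF
10 log₁₀(1.84×10⁷) = 72.65 dB
N = −174 + 72.65 + 3.18 = −98.17 dBm
SNR = P_sig − N = −65.8 − (−98.17) = 32.37 dB → 32.4 dB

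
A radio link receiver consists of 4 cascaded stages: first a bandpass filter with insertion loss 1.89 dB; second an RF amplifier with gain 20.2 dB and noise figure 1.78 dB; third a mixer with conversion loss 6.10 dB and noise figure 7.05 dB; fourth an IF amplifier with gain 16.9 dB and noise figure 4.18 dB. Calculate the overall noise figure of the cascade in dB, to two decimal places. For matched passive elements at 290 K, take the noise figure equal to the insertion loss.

3.95 dB

Convert to linear (a loss of L dB is a gain of −L dB): F_i = 10^(NF_i/10), G_i = 10^(G_i,dB/10)
  Stage 1: F_1 = 10^(1.89/10) = 1.545, G_1 = 10^(−1.89/10) = 0.6471
  Stage 2: F_2 = 10^(1.78/10) = 1.507, G_2 = 10^(20.2/10) = 104.7
  Stage 3: F_3 = 10^(7.05/10) = 5.070, G_3 = 10^(−6.10/10) = 0.2455
  Stage 4: F_4 = 10^(4.18/10) = 2.618, G_4 = 10^(16.9/10) = 48.98
Friis cascade:
  F = 1.545 + (1.507 − 1)/0.6471 + (5.070 − 1)/67.76 + (2.618 − 1)/16.63 = 2.485
NF = 10 log₁₀(2.485) = 3.95 dB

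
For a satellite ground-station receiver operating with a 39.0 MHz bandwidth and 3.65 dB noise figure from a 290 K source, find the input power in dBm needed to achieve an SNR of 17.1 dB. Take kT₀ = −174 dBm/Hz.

Sensitivity = −174 + 10 log₁₀(B) + NF + SNR_min
= −174 + 75.91 + 3.65 + 17.1
= −77.34 dBm → −77.3 dBm

−77.3 dBm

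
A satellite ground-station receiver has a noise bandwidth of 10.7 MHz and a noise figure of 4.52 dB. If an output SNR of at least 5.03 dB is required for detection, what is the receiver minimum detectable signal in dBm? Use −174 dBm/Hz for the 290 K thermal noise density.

−94.2 dBm

Sensitivity = −174 + 10 log₁₀(B) + NF + SNR_min
= −174 + 70.29 + 4.52 + 5.03
= −94.16 dBm → −94.2 dBm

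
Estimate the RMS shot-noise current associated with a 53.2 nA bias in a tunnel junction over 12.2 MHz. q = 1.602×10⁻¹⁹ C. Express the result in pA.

456 pA

I_n = √(2qI·B)
2qI·B = 2 × 1.602×10⁻¹⁹ × 5.32×10⁻⁸ × 1.22×10⁷ = 2.08×10⁻¹⁹ A²
I_n = √(2.08×10⁻¹⁹) = 4.56×10⁻¹⁰ A = 456 pA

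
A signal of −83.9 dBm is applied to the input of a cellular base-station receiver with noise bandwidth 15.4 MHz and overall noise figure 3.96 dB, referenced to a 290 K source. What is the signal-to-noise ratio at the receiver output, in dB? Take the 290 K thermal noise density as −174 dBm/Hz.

14.3 dB

Noise floor: N = −174 + 10 log₁₀(B) + NF
10 log₁₀(1.54×10⁷) = 71.88 dB
N = −174 + 71.88 + 3.96 = −98.16 dBm
SNR = P_sig − N = −83.9 − (−98.16) = 14.26 dB → 14.3 dB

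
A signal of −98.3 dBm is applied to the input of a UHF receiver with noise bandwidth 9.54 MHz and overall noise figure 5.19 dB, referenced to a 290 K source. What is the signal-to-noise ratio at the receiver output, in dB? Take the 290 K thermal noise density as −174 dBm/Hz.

0.7 dB

Noise floor: N = −174 + 10 log₁₀(B) + NF
10 log₁₀(9.54×10⁶) = 69.8 dB
N = −174 + 69.8 + 5.19 = −99.01 dBm
SNR = P_sig − N = −98.3 − (−99.01) = 0.71 dB → 0.7 dB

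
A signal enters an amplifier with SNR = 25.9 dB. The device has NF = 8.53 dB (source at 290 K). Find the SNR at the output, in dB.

17.37 dB

By definition F = SNR_in/SNR_out, so in dB: SNR_out = SNR_in − NF
SNR_out = 25.9 − 8.53 = 17.37 dB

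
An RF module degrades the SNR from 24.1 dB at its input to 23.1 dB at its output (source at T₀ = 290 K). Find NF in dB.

1.0 dB

NF (dB) = SNR_in(dB) − SNR_out(dB) when the source is at T₀
NF = 24.1 − 23.1 = 1.0 dB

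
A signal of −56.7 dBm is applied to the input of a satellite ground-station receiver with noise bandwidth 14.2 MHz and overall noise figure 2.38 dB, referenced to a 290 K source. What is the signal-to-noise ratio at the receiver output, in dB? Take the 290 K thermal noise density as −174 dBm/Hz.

Noise floor: N = −174 + 10 log₁₀(B) + NF
10 log₁₀(1.42×10⁷) = 71.52 dB
N = −174 + 71.52 + 2.38 = −100.10 dBm
SNR = P_sig − N = −56.7 − (−100.10) = 43.40 dB → 43.4 dB

43.4 dB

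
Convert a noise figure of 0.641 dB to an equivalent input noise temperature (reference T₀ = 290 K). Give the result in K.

F = 10^(0.641/10) = 1.15904
T_e = (F − 1)·T₀ = (1.15904 − 1) × 290 = 46.1 K

46.1 K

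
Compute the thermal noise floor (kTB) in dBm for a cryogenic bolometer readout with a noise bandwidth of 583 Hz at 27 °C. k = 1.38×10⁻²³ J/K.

T = 27 °C + 273.15 = 300.15 K
P_n = kTB = 1.38×10⁻²³ × 300.15 × 5.83×10² = 2.41×10⁻¹⁸ W
In dBm: 10 log₁₀(2.41×10⁻¹⁸ / 10⁻³) = −146.2 dBm

−146.2 dBm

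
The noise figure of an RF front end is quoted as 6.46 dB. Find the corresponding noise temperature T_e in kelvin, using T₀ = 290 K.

F = 10^(6.46/10) = 4.42588
T_e = (F − 1)·T₀ = (4.42588 − 1) × 290 = 994 K

994 K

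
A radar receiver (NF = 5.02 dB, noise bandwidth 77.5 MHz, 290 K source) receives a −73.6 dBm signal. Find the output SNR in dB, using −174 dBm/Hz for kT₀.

Noise floor: N = −174 + 10 log₁₀(B) + NF
10 log₁₀(7.75×10⁷) = 78.89 dB
N = −174 + 78.89 + 5.02 = −90.09 dBm
SNR = P_sig − N = −73.6 − (−90.09) = 16.49 dB → 16.5 dB

16.5 dB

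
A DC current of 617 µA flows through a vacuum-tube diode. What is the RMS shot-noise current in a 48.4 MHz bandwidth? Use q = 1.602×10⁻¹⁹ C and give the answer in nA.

97.8 nA

I_n = √(2qI·B)
2qI·B = 2 × 1.602×10⁻¹⁹ × 6.17×10⁻⁴ × 4.84×10⁷ = 9.57×10⁻¹⁵ A²
I_n = √(9.57×10⁻¹⁵) = 9.78×10⁻⁸ A = 97.8 nA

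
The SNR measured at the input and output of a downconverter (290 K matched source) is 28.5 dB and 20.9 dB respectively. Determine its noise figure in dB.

7.6 dB

NF (dB) = SNR_in(dB) − SNR_out(dB) when the source is at T₀
NF = 28.5 − 20.9 = 7.6 dB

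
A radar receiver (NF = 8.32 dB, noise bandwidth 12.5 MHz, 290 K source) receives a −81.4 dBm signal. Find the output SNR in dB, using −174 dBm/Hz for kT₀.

Noise floor: N = −174 + 10 log₁₀(B) + NF
10 log₁₀(1.25×10⁷) = 70.97 dB
N = −174 + 70.97 + 8.32 = −94.71 dBm
SNR = P_sig − N = −81.4 − (−94.71) = 13.31 dB → 13.3 dB

13.3 dB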